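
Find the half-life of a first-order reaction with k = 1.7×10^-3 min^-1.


t½ = ln2/k = 0.693147/(1.7×10^-3 min^-1)
= 407.7 min

407.7 min


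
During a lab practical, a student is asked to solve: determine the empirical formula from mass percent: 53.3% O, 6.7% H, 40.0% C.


Assume 100 g sample. Moles of each element:
  O: 53.3/16.0 = 3.331 mol
  H: 6.7/1.008 = 6.647 mol
  C: 40.0/12.01 = 3.331 mol
Divide by smallest (3.331):
  O: 3.331/3.331 = 1.0
  H: 6.647/3.331 = 2.0
  C: 3.331/3.331 = 1.0
Empirical formula: CH2O

CH2O


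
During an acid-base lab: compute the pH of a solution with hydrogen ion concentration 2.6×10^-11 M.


pH = -log10([H+]) = -log10(2.6×10^-11)
= 11 - log10(2.6)
= 11 - 0.41
= 10.59

10.59


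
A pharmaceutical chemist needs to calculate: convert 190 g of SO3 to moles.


M(SO3) = 80.07 g/mol
n = mass/M = 190/80.07 = 2.3729 mol

2.3729 mol


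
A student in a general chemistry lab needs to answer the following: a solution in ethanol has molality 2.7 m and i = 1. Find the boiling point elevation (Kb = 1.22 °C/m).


ΔTb = Kb × m × i
= 1.22 × 2.7 × 1
= 3.294 °C

3.294 °C


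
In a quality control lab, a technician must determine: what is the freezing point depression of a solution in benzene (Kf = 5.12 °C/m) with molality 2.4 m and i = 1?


ΔTf = Kf × m × i
= 5.12 × 2.4 × 1
= 12.288 °C

12.288 °C


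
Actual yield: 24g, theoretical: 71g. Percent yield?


% yield = actual/theoretical × 100
= 24/71 × 100
= 33.8%

33.8%


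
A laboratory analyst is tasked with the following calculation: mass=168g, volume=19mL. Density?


ρ = mass/volume
= 168/19
= 8.842 g/mL

8.842 g/mL


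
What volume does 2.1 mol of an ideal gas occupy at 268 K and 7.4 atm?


PV = nRT  (R = 0.08206 L·atm/(mol·K))
V = nRT/P = 2.1×0.08206×268/7.4
= 6.241 L

6.241 L


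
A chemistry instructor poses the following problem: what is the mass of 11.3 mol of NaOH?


M(NaOH) = 40.0 g/mol
mass = n × M = 11.3 × 40.0 = 452.00 g

452.00 g


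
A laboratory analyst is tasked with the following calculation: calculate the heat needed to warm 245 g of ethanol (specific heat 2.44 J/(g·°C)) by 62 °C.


q = mcΔT = 245 × 2.44 × 62
= 37063.60 J

37063.60 J


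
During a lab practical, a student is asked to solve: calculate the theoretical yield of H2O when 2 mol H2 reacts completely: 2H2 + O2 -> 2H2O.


Mole ratio H2O:H2 = 2:2
n(H2O) = 2 × 2/2 = 2.000 mol
mass = 2.000 × 18.02 = 36.04 g

36.04 g


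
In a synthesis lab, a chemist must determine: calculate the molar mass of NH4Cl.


M(NH4Cl) = 1×14.01 + 4×1.008 + 1×35.45
= 14.01 + 4.03 + 35.45
= 53.49 g/mol

53.49 g/mol


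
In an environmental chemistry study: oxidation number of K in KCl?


Group 1 metal: +1
Oxidation number: +1

+1


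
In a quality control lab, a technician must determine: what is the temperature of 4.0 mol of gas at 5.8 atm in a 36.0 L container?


PV = nRT  (R = 0.08206 L·atm/(mol·K))
T = PV/(nR) = 5.8×36.0/(4.0×0.08206)
= 208.80/0.328240
= 636.12 K

636.12 K


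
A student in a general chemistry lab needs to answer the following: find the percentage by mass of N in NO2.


M(NO2) = 1×14.01 + 2×16.0 = 46.01 g/mol
Mass of N = 1 × 14.01 = 14.01 g/mol
% N = 14.01/46.01 × 100 = 30.45%

30.45%


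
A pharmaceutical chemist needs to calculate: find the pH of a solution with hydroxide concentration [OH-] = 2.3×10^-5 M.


pOH = -log10([OH-]) = -log10(2.3×10^-5)
= 5 - log10(2.3) = 4.64
pH = 14 - pOH = 14 - 4.64 = 9.36

9.36


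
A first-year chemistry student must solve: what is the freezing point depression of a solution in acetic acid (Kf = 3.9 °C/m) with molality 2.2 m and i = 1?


ΔTf = Kf × m × i
= 3.9 × 2.2 × 1
= 8.58 °C

8.58 °C


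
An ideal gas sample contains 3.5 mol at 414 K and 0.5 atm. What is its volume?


PV = nRT  (R = 0.08206 L·atm/(mol·K))
V = nRT/P = 3.5×0.08206×414/0.5
= 237.81 L

237.81 L


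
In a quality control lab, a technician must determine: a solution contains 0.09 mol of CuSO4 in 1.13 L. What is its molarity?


M = n/V = 0.09/1.13 = 0.080 mol/L

0.080 M


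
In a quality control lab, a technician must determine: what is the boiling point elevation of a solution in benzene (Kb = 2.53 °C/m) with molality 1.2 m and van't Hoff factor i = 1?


ΔTb = Kb × m × i
= 2.53 × 1.2 × 1
= 3.036 °C

3.036 °C


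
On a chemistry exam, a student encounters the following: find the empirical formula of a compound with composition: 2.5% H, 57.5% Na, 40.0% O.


Assume 100 g sample. Moles of each element:
  H: 2.5/1.008 = 2.48 mol
  Na: 57.5/22.99 = 2.501 mol
  O: 40.0/16.0 = 2.5 mol
Divide by smallest (2.48):
  H: 2.48/2.48 = 1.0
  Na: 2.501/2.48 = 1.01
  O: 2.5/2.48 = 1.01
Empirical formula: NaOH

NaOH


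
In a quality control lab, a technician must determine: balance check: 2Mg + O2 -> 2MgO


Equation: 2Mg + O2 -> 2MgO
Check atoms: Mg: 2=2, O: 2=2
Balanced

Yes, balanced


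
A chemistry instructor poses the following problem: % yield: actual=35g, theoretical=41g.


% yield = actual/theoretical × 100
= 35/41 × 100
= 85.37%

85.37%


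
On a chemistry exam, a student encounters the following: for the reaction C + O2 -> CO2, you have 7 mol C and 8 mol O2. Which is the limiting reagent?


Mole ratio available / coefficient:
  C: 7/1 = 7.000
  O2: 8/1 = 8.000
Smaller ratio is limiting.

C


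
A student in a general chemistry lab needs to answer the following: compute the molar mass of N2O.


M(N2O) = 2×14.01 + 1×16.0
= 28.02 + 16.0
= 44.02 g/mol

44.02 g/mol


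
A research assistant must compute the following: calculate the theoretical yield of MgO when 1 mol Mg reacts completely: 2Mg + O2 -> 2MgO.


Mole ratio MgO:Mg = 2:2
n(MgO) = 1 × 2/2 = 1.000 mol
mass = 1.000 × 40.31 = 40.31 g

40.31 g


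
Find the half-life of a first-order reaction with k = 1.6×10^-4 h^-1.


t½ = ln2/k = 0.693147/(1.6×10^-4 h^-1)
= 4332 h

4332 h


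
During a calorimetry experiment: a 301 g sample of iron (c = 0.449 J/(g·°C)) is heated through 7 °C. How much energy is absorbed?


q = mcΔT = 301 × 0.449 × 7
= 946.04 J

946.04 J


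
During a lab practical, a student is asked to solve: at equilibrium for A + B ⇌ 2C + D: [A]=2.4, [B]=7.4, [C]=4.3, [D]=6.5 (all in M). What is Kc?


Kc = [C]^2[D]/([A][B])
= (4.3^2 × 6.5^1)/(2.4^1 × 7.4^1)
= 120.185/17.76
= 6.767

6.767


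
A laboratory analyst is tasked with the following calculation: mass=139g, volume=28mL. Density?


ρ = mass/volume
= 139/28
= 4.964 g/mL

4.964 g/mL


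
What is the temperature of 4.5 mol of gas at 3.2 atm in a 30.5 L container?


PV = nRT  (R = 0.08206 L·atm/(mol·K))
T = PV/(nR) = 3.2×30.5/(4.5×0.08206)
= 97.60/0.369270
= 264.31 K

264.31 K


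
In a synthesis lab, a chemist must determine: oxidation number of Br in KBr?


halide: -1
Oxidation number: -1

-1


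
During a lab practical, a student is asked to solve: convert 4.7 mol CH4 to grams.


M(CH4) = 16.04 g/mol
mass = n × M = 4.7 × 16.04 = 75.39 g

75.39 g


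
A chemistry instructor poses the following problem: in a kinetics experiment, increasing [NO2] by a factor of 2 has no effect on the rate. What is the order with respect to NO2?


rate ∝ [NO2]^n
rate ∝ [NO2]^0
Order in NO2: 0

0


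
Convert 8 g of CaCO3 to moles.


M(CaCO3) = 100.09 g/mol
n = mass/M = 8/100.09 = 0.0799 mol

0.0799 mol


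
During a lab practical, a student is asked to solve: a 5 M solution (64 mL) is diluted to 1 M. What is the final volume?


C1V1 = C2V2
5 × 64 = 1 × V2
V2 = 320/1 = 320.0 mL

320.0 mL


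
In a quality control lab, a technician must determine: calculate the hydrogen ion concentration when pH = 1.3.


[H+] = 10^(-pH) = 10^(-1.3)
= 5.01×10^-2 M

5.01×10^-2 M


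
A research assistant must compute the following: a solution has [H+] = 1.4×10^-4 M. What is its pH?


pH = -log10([H+]) = -log10(1.4×10^-4)
= 4 - log10(1.4)
= 4 - 0.15
= 3.85

3.85


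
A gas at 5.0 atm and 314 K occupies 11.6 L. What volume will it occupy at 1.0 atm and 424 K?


P1V1/T1 = P2V2/T2
V2 = P1V1T2/(T1P2)
= 5.0×11.6×424/(314×1.0)
= 78.318 L

78.318 L


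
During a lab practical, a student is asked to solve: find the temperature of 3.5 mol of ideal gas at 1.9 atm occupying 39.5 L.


PV = nRT  (R = 0.08206 L·atm/(mol·K))
T = PV/(nR) = 1.9×39.5/(3.5×0.08206)
= 75.05/0.287210
= 261.31 K

261.31 K


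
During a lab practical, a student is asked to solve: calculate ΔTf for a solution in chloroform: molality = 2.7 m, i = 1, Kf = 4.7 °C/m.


ΔTf = Kf × m × i
= 4.7 × 2.7 × 1
= 12.69 °C

12.69 °C


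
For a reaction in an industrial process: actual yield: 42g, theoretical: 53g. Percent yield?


% yield = actual/theoretical × 100
= 42/53 × 100
= 79.25%

79.25%


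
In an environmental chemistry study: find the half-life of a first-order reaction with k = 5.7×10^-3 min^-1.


t½ = ln2/k = 0.693147/(5.7×10^-3 min^-1)
= 121.6 min

121.6 min


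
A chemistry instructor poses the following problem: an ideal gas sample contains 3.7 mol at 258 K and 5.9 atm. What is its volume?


PV = nRT  (R = 0.08206 L·atm/(mol·K))
V = nRT/P = 3.7×0.08206×258/5.9
= 13.277 L

13.277 L


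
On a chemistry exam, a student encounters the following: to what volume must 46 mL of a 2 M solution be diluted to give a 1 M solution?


C1V1 = C2V2
2 × 46 = 1 × V2
V2 = 92/1 = 92.0 mL

92.0 mL


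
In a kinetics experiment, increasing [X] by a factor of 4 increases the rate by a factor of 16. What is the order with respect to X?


rate ∝ [X]^n
4^n = 16 → n = 2
Order in X: 2

2


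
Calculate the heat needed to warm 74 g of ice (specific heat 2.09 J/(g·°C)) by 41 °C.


q = mcΔT = 74 × 2.09 × 41
= 6341.06 J

6341.06 J


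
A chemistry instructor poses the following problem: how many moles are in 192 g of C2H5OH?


M(C2H5OH) = 46.07 g/mol
n = mass/M = 192/46.07 = 4.1676 mol

4.1676 mol


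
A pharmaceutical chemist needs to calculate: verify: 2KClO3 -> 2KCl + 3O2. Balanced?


Equation: 2KClO3 -> 2KCl + 3O2
Check atoms: Cl: 2=2, K: 2=2, O: 6=6
Balanced

Yes, balanced


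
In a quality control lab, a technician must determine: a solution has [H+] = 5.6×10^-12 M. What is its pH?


pH = -log10([H+]) = -log10(5.6×10^-12)
= 12 - log10(5.6)
= 12 - 0.75
= 11.25

11.25


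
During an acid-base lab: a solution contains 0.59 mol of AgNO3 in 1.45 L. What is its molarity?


M = n/V = 0.59/1.45 = 0.407 mol/L

0.407 M


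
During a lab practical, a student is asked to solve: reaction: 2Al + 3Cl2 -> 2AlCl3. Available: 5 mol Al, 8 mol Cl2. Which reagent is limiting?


Mole ratio available / coefficient:
  Al: 5/2 = 2.500
  Cl2: 8/3 = 2.667
Smaller ratio is limiting.

Al


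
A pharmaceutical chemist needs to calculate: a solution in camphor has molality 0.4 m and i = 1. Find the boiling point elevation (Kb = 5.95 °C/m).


ΔTb = Kb × m × i
= 5.95 × 0.4 × 1
= 2.38 °C

2.38 °C


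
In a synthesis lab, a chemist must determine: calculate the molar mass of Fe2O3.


M(Fe2O3) = 2×55.85 + 3×16.0
= 111.7 + 48.0
= 159.7 g/mol

159.7 g/mol


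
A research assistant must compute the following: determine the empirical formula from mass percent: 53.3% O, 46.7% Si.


Assume 100 g sample. Moles of each element:
  O: 53.3/16.0 = 3.331 mol
  Si: 46.7/28.09 = 1.663 mol
Divide by smallest (1.663):
  O: 3.331/1.663 = 2.0
  Si: 1.663/1.663 = 1.0
Empirical formula: SiO2

SiO2


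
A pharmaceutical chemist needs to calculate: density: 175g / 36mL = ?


ρ = mass/volume
= 175/36
= 4.861 g/mL

4.861 g/mL


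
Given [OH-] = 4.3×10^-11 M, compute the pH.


pOH = -log10([OH-]) = -log10(4.3×10^-11)
= 11 - log10(4.3) = 10.37
pH = 14 - pOH = 14 - 10.37 = 3.63

3.63


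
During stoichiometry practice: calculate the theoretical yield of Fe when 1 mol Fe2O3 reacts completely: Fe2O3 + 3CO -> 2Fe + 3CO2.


Mole ratio Fe:Fe2O3 = 2:1
n(Fe) = 1 × 2/1 = 2.000 mol
mass = 2.000 × 55.85 = 111.7 g

111.7 g


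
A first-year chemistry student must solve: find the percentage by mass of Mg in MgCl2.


M(MgCl2) = 1×24.31 + 2×35.45 = 95.21 g/mol
Mass of Mg = 1 × 24.31 = 24.31 g/mol
% Mg = 24.31/95.21 × 100 = 25.53%

25.53%


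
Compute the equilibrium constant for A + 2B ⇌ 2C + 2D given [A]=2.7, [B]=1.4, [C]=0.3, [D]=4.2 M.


Kc = [C]^2[D]^2/([A][B]^2)
= (0.3^2 × 4.2^2)/(2.7^1 × 1.4^2)
= 1.5876/5.292
= 0.3000

0.3000


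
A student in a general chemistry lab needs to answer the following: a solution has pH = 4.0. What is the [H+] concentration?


[H+] = 10^(-pH) = 10^(-4.0)
= 1.0×10^-4 M

1.0×10^-4 M


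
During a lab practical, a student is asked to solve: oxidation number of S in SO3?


x + 3(-2) = 0, so x = +6
Oxidation number: +6

+6


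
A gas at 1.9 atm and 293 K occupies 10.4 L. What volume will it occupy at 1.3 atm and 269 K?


P1V1/T1 = P2V2/T2
V2 = P1V1T2/(T1P2)
= 1.9×10.4×269/(293×1.3)
= 13.955 L

13.955 L


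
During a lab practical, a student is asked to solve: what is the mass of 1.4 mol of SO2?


M(SO2) = 64.07 g/mol
mass = n × M = 1.4 × 64.07 = 89.70 g

89.70 g


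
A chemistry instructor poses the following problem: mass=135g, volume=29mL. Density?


ρ = mass/volume
= 135/29
= 4.655 g/mL

4.655 g/mL


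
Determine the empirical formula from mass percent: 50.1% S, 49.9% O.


Assume 100 g sample. Moles of each element:
  S: 50.1/32.07 = 1.562 mol
  O: 49.9/16.0 = 3.119 mol
Divide by smallest (1.562):
  S: 1.562/1.562 = 1.0
  O: 3.119/1.562 = 2.0
Empirical formula: SO2

SO2


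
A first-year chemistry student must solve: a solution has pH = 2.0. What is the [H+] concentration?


[H+] = 10^(-pH) = 10^(-2.0)
= 1.0×10^-2 M

1.0×10^-2 M


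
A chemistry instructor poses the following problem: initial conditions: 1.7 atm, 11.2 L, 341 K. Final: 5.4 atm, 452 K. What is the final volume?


P1V1/T1 = P2V2/T2
V2 = P1V1T2/(T1P2)
= 1.7×11.2×452/(341×5.4)
= 4.674 L

4.674 L


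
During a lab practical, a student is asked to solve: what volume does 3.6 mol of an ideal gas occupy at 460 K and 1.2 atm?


PV = nRT  (R = 0.08206 L·atm/(mol·K))
V = nRT/P = 3.6×0.08206×460/1.2
= 113.243 L

113.243 L


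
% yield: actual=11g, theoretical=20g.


% yield = actual/theoretical × 100
= 11/20 × 100
= 55.0%

55.0%


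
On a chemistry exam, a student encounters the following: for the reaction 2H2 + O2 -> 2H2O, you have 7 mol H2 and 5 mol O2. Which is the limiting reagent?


Mole ratio available / coefficient:
  H2: 7/2 = 3.500
  O2: 5/1 = 5.000
Smaller ratio is limiting.

H2


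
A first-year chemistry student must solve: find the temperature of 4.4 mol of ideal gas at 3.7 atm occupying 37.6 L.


PV = nRT  (R = 0.08206 L·atm/(mol·K))
T = PV/(nR) = 3.7×37.6/(4.4×0.08206)
= 139.12/0.361064
= 385.31 K

385.31 K


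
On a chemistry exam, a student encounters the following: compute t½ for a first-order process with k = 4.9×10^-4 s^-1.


t½ = ln2/k = 0.693147/(4.9×10^-4 s^-1)
= 1415 s

1415 s


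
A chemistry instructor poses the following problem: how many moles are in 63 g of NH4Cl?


M(NH4Cl) = 53.49 g/mol
n = mass/M = 63/53.49 = 1.1778 mol

1.1778 mol


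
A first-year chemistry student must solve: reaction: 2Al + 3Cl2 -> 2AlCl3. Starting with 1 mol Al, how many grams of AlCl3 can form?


Mole ratio AlCl3:Al = 2:2
n(AlCl3) = 1 × 2/2 = 1.000 mol
mass = 1.000 × 133.33 = 133.33 g

133.33 g


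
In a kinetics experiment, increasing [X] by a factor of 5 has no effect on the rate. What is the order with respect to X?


rate ∝ [X]^n
rate ∝ [X]^0
Order in X: 0

0


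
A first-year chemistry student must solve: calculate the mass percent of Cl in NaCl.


M(NaCl) = 1×22.99 + 1×35.45 = 58.44 g/mol
Mass of Cl = 1 × 35.45 = 35.45 g/mol
% Cl = 35.45/58.44 × 100 = 60.66%

60.66%


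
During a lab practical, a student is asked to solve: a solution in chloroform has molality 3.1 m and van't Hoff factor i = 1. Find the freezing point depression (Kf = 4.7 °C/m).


ΔTf = Kf × m × i
= 4.7 × 3.1 × 1
= 14.57 °C

14.57 °C


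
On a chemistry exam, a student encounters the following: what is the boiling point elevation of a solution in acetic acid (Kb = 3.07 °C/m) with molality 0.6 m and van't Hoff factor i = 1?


ΔTb = Kb × m × i
= 3.07 × 0.6 × 1
= 1.842 °C

1.842 °C


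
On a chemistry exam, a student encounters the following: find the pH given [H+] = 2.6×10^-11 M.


pH = -log10([H+]) = -log10(2.6×10^-11)
= 11 - log10(2.6)
= 11 - 0.41
= 10.59

10.59


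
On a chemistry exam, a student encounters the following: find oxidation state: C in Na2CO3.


2(+1) + x + 3(-2) = 0, so x = +4
Oxidation number: +4

+4


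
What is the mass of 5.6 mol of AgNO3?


M(AgNO3) = 169.88 g/mol
mass = n × M = 5.6 × 169.88 = 951.33 g

951.33 g


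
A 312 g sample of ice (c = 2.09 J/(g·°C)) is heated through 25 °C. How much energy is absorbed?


q = mcΔT = 312 × 2.09 × 25
= 16302.00 J

16302.00 J


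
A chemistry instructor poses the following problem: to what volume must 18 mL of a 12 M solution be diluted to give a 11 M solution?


C1V1 = C2V2
12 × 18 = 11 × V2
V2 = 216/11 = 19.64 mL

19.64 mL


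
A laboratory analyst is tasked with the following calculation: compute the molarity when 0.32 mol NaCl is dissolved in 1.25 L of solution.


M = n/V = 0.32/1.25 = 0.256 mol/L

0.256 M


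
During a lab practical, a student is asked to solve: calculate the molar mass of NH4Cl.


M(NH4Cl) = 1×14.01 + 4×1.008 + 1×35.45
= 14.01 + 4.03 + 35.45
= 53.49 g/mol

53.49 g/mol


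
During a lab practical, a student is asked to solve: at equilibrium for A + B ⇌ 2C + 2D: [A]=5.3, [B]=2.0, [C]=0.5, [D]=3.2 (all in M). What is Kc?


Kc = [C]^2[D]^2/([A][B])
= (0.5^2 × 3.2^2)/(5.3^1 × 2.0^1)
= 2.56/10.6
= 0.2415

0.2415


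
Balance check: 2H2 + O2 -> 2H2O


Equation: 2H2 + O2 -> 2H2O
Check atoms: H: 4=4, O: 2=2
Balanced

Yes, balanced


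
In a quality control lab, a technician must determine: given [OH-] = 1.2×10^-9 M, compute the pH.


pOH = -log10([OH-]) = -log10(1.2×10^-9)
= 9 - log10(1.2) = 8.92
pH = 14 - pOH = 14 - 8.92 = 5.08

5.08


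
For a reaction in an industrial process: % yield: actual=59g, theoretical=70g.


% yield = actual/theoretical × 100
= 59/70 × 100
= 84.29%

84.29%


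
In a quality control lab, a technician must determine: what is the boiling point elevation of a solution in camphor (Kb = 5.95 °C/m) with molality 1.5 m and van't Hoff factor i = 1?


ΔTb = Kb × m × i
= 5.95 × 1.5 × 1
= 8.925 °C

8.925 °C


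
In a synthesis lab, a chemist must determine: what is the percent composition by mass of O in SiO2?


M(SiO2) = 1×28.09 + 2×16.0 = 60.09 g/mol
Mass of O = 2 × 16.0 = 32.00 g/mol
% O = 32.00/60.09 × 100 = 53.25%

53.25%


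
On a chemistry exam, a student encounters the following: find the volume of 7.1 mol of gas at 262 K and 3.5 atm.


PV = nRT  (R = 0.08206 L·atm/(mol·K))
V = nRT/P = 7.1×0.08206×262/3.5
= 43.614 L

43.614 L


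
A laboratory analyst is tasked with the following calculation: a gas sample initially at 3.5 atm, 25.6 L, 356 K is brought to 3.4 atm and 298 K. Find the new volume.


P1V1/T1 = P2V2/T2
V2 = P1V1T2/(T1P2)
= 3.5×25.6×298/(356×3.4)
= 22.059 L

22.059 L


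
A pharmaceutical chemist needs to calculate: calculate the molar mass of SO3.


M(SO3) = 1×32.07 + 3×16.0
= 32.07 + 48.0
= 80.07 g/mol

80.07 g/mol


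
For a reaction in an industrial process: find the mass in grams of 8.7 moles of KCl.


M(KCl) = 74.55 g/mol
mass = n × M = 8.7 × 74.55 = 648.59 g

648.59 g


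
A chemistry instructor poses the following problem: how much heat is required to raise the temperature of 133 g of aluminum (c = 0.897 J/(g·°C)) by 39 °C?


q = mcΔT = 133 × 0.897 × 39
= 4652.74 J

4652.74 J


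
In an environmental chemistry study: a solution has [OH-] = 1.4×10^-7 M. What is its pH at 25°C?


pOH = -log10([OH-]) = -log10(1.4×10^-7)
= 7 - log10(1.4) = 6.85
pH = 14 - pOH = 14 - 6.85 = 7.15

7.15


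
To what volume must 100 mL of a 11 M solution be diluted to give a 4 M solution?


C1V1 = C2V2
11 × 100 = 4 × V2
V2 = 1100/4 = 275.0 mL

275.0 mL


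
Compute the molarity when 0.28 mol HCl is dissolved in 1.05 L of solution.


M = n/V = 0.28/1.05 = 0.267 mol/L

0.267 M


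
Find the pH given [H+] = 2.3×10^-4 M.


pH = -log10([H+]) = -log10(2.3×10^-4)
= 4 - log10(2.3)
= 4 - 0.36
= 3.64

3.64


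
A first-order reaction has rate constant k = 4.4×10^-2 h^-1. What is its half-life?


t½ = ln2/k = 0.693147/(4.4×10^-2 h^-1)
= 15.75 h

15.75 h


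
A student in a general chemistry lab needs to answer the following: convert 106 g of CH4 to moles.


M(CH4) = 16.04 g/mol
n = mass/M = 106/16.04 = 6.6085 mol

6.6085 mol


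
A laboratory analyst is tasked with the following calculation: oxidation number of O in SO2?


O is usually -2
Oxidation number: -2

-2


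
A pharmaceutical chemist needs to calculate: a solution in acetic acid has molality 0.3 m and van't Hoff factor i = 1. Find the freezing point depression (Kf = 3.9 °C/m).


ΔTf = Kf × m × i
= 3.9 × 0.3 × 1
= 1.17 °C

1.17 °C


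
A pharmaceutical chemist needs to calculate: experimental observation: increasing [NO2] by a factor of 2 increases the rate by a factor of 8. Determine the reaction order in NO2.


rate ∝ [NO2]^n
2^n = 8 → n = 3
Order in NO2: 3

3


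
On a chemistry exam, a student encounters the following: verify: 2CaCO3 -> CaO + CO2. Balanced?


Equation: 2CaCO3 -> CaO + CO2
Check atoms: C: 2≠1, Ca: 2≠1, O: 6≠3
Not balanced

No, not balanced


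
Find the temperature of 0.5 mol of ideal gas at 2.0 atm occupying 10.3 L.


PV = nRT  (R = 0.08206 L·atm/(mol·K))
T = PV/(nR) = 2.0×10.3/(0.5×0.08206)
= 20.60/0.041030
= 502.07 K

502.07 K


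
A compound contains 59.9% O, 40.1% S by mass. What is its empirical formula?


Assume 100 g sample. Moles of each element:
  O: 59.9/16.0 = 3.744 mol
  S: 40.1/32.07 = 1.25 mol
Divide by smallest (1.25):
  O: 3.744/1.25 = 3.0
  S: 1.25/1.25 = 1.0
Empirical formula: SO3

SO3


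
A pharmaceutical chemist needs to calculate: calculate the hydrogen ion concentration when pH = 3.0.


[H+] = 10^(-pH) = 10^(-3.0)
= 1.0×10^-3 M

1.0×10^-3 M


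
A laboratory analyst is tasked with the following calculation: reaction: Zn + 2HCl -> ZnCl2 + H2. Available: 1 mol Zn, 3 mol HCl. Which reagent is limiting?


Mole ratio available / coefficient:
  Zn: 1/1 = 1.000
  HCl: 3/2 = 1.500
Smaller ratio is limiting.

Zn


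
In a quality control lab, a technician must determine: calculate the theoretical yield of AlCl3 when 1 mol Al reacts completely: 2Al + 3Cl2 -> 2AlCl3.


Mole ratio AlCl3:Al = 2:2
n(AlCl3) = 1 × 2/2 = 1.000 mol
mass = 1.000 × 133.33 = 133.33 g

133.33 g


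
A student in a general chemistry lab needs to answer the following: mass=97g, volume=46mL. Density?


ρ = mass/volume
= 97/46
= 2.109 g/mL

2.109 g/mL


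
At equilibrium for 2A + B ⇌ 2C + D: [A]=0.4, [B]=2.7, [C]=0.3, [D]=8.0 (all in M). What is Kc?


Kc = [C]^2[D]/([A]^2[B])
= (0.3^2 × 8.0^1)/(0.4^2 × 2.7^1)
= 0.72/0.432
= 1.667

1.667


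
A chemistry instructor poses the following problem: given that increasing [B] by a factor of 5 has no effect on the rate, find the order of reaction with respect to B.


rate ∝ [B]^n
rate ∝ [B]^0
Order in B: 0

0


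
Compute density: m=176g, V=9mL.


ρ = mass/volume
= 176/9
= 19.556 g/mL

19.556 g/mL


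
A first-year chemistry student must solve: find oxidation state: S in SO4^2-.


x + 4(-2) = -2, so x = +6
Oxidation number: +6

+6


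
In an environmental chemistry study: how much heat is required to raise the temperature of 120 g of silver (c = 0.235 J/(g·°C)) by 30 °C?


q = mcΔT = 120 × 0.235 × 30
= 846.00 J

846.00 J


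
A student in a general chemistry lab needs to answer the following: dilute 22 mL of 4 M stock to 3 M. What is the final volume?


C1V1 = C2V2
4 × 22 = 3 × V2
V2 = 88/3 = 29.33 mL

29.33 mL


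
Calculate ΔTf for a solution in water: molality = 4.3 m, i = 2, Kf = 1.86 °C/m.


ΔTf = Kf × m × i
= 1.86 × 4.3 × 2
= 15.996 °C

15.996 °C


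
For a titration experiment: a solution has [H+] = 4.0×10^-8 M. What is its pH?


pH = -log10([H+]) = -log10(4.0×10^-8)
= 8 - log10(4.0)
= 8 - 0.6
= 7.4

7.4


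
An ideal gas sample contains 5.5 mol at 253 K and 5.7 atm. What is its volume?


PV = nRT  (R = 0.08206 L·atm/(mol·K))
V = nRT/P = 5.5×0.08206×253/5.7
= 20.033 L

20.033 L


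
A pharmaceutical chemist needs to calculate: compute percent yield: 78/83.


% yield = actual/theoretical × 100
= 78/83 × 100
= 93.98%

93.98%


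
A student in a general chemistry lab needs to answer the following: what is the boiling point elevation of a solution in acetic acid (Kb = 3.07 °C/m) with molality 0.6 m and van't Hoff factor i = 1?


ΔTb = Kb × m × i
= 3.07 × 0.6 × 1
= 1.842 °C

1.842 °C


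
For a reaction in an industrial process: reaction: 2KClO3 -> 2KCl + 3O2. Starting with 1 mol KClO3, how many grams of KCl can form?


Mole ratio KCl:KClO3 = 2:2
n(KCl) = 1 × 2/2 = 1.000 mol
mass = 1.000 × 74.55 = 74.55 g

74.55 g


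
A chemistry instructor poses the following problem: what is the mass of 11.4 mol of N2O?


M(N2O) = 44.02 g/mol
mass = n × M = 11.4 × 44.02 = 501.83 g

501.83 g


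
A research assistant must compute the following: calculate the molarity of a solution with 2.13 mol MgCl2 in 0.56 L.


M = n/V = 2.13/0.56 = 3.804 mol/L

3.804 M


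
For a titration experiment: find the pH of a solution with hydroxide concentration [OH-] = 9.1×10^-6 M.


pOH = -log10([OH-]) = -log10(9.1×10^-6)
= 6 - log10(9.1) = 5.04
pH = 14 - pOH = 14 - 5.04 = 8.96

8.96


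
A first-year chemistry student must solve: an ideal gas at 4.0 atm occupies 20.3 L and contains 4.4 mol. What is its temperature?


PV = nRT  (R = 0.08206 L·atm/(mol·K))
T = PV/(nR) = 4.0×20.3/(4.4×0.08206)
= 81.20/0.361064
= 224.89 K

224.89 K


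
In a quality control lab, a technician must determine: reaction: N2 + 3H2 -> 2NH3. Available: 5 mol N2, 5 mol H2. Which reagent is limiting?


Mole ratio available / coefficient:
  N2: 5/1 = 5.000
  H2: 5/3 = 1.667
Smaller ratio is limiting.

H2


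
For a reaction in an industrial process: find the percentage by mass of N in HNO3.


M(HNO3) = 1×1.008 + 1×14.01 + 3×16.0 = 63.018 g/mol
Mass of N = 1 × 14.01 = 14.01 g/mol
% N = 14.01/63.018 × 100 = 22.23%

22.23%


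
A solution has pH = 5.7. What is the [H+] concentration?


[H+] = 10^(-pH) = 10^(-5.7)
= 2.0×10^-6 M

2.0×10^-6 M


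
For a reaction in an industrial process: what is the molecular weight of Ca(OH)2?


M(Ca(OH)2) = 1×40.08 + 2×16.0 + 2×1.008
= 40.08 + 32.0 + 2.02
= 74.1 g/mol

74.1 g/mol


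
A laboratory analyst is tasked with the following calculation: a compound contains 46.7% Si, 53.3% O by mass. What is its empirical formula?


Assume 100 g sample. Moles of each element:
  Si: 46.7/28.09 = 1.663 mol
  O: 53.3/16.0 = 3.331 mol
Divide by smallest (1.663):
  Si: 1.663/1.663 = 1.0
  O: 3.331/1.663 = 2.0
Empirical formula: SiO2

SiO2


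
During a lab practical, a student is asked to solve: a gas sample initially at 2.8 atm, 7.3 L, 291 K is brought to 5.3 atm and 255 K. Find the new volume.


P1V1/T1 = P2V2/T2
V2 = P1V1T2/(T1P2)
= 2.8×7.3×255/(291×5.3)
= 3.379 L

3.379 L


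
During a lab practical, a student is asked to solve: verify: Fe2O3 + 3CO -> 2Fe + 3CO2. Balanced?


Equation: Fe2O3 + 3CO -> 2Fe + 3CO2
Check atoms: C: 3=3, Fe: 2=2, O: 6=6
Balanced

Yes, balanced


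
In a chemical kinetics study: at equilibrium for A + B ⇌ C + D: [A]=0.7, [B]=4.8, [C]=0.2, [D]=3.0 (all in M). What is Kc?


Kc = [C][D]/([A][B])
= (0.2^1 × 3.0^1)/(0.7^1 × 4.8^1)
= 0.6/3.36
= 0.1786

0.1786


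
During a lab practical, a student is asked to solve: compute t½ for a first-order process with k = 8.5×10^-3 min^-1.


t½ = ln2/k = 0.693147/(8.5×10^-3 min^-1)
= 81.55 min

81.55 min


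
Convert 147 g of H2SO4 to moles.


M(H2SO4) = 98.09 g/mol
n = mass/M = 147/98.09 = 1.4986 mol

1.4986 mol


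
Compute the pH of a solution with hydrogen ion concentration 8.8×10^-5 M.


pH = -log10([H+]) = -log10(8.8×10^-5)
= 5 - log10(8.8)
= 5 - 0.94
= 4.06

4.06


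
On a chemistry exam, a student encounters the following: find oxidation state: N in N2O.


2x + (-2) = 0, so x = +1
Oxidation number: +1

+1


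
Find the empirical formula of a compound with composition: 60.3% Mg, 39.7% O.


Assume 100 g sample. Moles of each element:
  Mg: 60.3/24.31 = 2.48 mol
  O: 39.7/16.0 = 2.481 mol
Divide by smallest (2.48):
  Mg: 2.48/2.48 = 1.0
  O: 2.481/2.48 = 1.0
Empirical formula: MgO

MgO


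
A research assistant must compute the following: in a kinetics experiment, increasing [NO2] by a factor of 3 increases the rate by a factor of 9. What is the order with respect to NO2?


rate ∝ [NO2]^n
3^n = 9 → n = 2
Order in NO2: 2

2


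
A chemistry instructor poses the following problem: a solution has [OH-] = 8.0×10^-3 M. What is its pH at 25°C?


pOH = -log10([OH-]) = -log10(8.0×10^-3)
= 3 - log10(8.0) = 2.1
pH = 14 - pOH = 14 - 2.1 = 11.9

11.9


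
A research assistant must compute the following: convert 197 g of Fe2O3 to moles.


M(Fe2O3) = 159.7 g/mol
n = mass/M = 197/159.7 = 1.2336 mol

1.2336 mol


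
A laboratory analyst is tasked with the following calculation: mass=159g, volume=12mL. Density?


ρ = mass/volume
= 159/12
= 13.25 g/mL

13.25 g/mL


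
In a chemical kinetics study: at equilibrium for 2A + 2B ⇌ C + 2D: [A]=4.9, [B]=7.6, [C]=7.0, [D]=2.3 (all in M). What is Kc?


Kc = [C][D]^2/([A]^2[B]^2)
= (7.0^1 × 2.3^2)/(4.9^2 × 7.6^2)
= 37.03/1386.8176
= 0.02670

0.02670


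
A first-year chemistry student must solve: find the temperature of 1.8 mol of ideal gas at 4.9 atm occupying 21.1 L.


PV = nRT  (R = 0.08206 L·atm/(mol·K))
T = PV/(nR) = 4.9×21.1/(1.8×0.08206)
= 103.39/0.147708
= 699.96 K

699.96 K


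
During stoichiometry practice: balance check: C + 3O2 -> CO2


Equation: C + 3O2 -> CO2
Check atoms: C: 1=1, O: 6≠2
Not balanced

No, not balanced


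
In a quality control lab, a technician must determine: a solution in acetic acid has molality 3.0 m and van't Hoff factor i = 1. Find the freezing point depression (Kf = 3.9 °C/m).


ΔTf = Kf × m × i
= 3.9 × 3.0 × 1
= 11.7 °C

11.7 °C


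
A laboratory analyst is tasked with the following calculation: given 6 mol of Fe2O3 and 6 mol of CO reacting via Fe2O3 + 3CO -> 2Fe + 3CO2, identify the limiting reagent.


Mole ratio available / coefficient:
  Fe2O3: 6/1 = 6.000
  CO: 6/3 = 2.000
Smaller ratio is limiting.

CO


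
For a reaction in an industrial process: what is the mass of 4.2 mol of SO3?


M(SO3) = 80.07 g/mol
mass = n × M = 4.2 × 80.07 = 336.29 g

336.29 g


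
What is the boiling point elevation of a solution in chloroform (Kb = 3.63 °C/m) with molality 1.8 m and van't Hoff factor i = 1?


ΔTb = Kb × m × i
= 3.63 × 1.8 × 1
= 6.534 °C

6.534 °C


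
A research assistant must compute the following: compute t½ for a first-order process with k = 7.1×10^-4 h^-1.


t½ = ln2/k = 0.693147/(7.1×10^-4 h^-1)
= 976.3 h

976.3 h


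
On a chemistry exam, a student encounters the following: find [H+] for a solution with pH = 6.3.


[H+] = 10^(-pH) = 10^(-6.3)
= 5.01×10^-7 M

5.01×10^-7 M


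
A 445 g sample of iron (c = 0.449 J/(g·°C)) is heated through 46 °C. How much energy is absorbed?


q = mcΔT = 445 × 0.449 × 46
= 9191.03 J

9191.03 J


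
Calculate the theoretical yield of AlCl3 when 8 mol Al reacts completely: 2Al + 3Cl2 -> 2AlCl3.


Mole ratio AlCl3:Al = 2:2
n(AlCl3) = 8 × 2/2 = 8.000 mol
mass = 8.000 × 133.33 = 1066.64 g

1066.64 g


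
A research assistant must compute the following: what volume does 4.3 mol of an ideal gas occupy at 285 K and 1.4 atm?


PV = nRT  (R = 0.08206 L·atm/(mol·K))
V = nRT/P = 4.3×0.08206×285/1.4
= 71.832 L

71.832 L


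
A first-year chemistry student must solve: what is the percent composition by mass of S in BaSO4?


M(BaSO4) = 1×137.33 + 1×32.07 + 4×16.0 = 233.40 g/mol
Mass of S = 1 × 32.07 = 32.07 g/mol
% S = 32.07/233.40 × 100 = 13.74%

13.74%


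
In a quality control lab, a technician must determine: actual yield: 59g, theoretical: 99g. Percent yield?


% yield = actual/theoretical × 100
= 59/99 × 100
= 59.6%

59.6%


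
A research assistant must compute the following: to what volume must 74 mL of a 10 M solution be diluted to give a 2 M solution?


C1V1 = C2V2
10 × 74 = 2 × V2
V2 = 740/2 = 370.0 mL

370.0 mL


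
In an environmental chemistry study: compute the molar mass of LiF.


M(LiF) = 1×6.94 + 1×19.0
= 6.94 + 19.0
= 25.94 g/mol

25.94 g/mol


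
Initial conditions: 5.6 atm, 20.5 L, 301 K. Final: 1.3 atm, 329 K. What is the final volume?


P1V1/T1 = P2V2/T2
V2 = P1V1T2/(T1P2)
= 5.6×20.5×329/(301×1.3)
= 96.522 L

96.522 L


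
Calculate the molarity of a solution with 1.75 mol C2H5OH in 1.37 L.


M = n/V = 1.75/1.37 = 1.277 mol/L

1.277 M


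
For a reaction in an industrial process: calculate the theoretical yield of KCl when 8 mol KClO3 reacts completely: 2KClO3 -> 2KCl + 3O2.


Mole ratio KCl:KClO3 = 2:2
n(KCl) = 8 × 2/2 = 8.000 mol
mass = 8.000 × 74.55 = 596.4 g

596.4 g


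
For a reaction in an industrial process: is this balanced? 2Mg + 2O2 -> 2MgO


Equation: 2Mg + 2O2 -> 2MgO
Check atoms: Mg: 2=2, O: 4≠2
Not balanced

No, not balanced


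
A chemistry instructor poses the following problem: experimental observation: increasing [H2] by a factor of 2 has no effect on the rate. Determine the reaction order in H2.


rate ∝ [H2]^n
rate ∝ [H2]^0
Order in H2: 0

0


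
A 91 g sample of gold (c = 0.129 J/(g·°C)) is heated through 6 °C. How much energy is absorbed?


q = mcΔT = 91 × 0.129 × 6
= 70.43 J

70.43 J


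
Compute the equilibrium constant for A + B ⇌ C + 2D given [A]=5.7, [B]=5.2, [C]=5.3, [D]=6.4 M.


Kc = [C][D]^2/([A][B])
= (5.3^1 × 6.4^2)/(5.7^1 × 5.2^1)
= 217.088/29.64
= 7.324

7.324


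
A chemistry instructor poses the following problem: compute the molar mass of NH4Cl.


M(NH4Cl) = 1×14.01 + 4×1.008 + 1×35.45
= 14.01 + 4.03 + 35.45
= 53.49 g/mol

53.49 g/mol


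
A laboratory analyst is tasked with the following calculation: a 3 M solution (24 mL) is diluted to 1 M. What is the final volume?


C1V1 = C2V2
3 × 24 = 1 × V2
V2 = 72/1 = 72.0 mL

72.0 mL


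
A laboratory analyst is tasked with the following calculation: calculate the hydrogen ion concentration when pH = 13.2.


[H+] = 10^(-pH) = 10^(-13.2)
= 6.31×10^-14 M

6.31×10^-14 M


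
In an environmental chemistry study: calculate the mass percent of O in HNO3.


M(HNO3) = 1×1.008 + 1×14.01 + 3×16.0 = 63.018 g/mol
Mass of O = 3 × 16.0 = 48.00 g/mol
% O = 48.00/63.018 × 100 = 76.17%

76.17%


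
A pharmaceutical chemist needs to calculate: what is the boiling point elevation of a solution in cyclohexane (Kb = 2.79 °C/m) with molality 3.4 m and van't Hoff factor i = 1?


ΔTb = Kb × m × i
= 2.79 × 3.4 × 1
= 9.486 °C

9.486 °C


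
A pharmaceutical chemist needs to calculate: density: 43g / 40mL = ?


ρ = mass/volume
= 43/40
= 1.075 g/mL

1.075 g/mL


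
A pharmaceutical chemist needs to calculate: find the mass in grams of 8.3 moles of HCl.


M(HCl) = 36.46 g/mol
mass = n × M = 8.3 × 36.46 = 302.62 g

302.62 g


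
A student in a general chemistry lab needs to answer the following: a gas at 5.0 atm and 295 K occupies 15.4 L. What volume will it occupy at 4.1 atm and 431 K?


P1V1/T1 = P2V2/T2
V2 = P1V1T2/(T1P2)
= 5.0×15.4×431/(295×4.1)
= 27.439 L

27.439 L


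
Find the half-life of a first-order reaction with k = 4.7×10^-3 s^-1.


t½ = ln2/k = 0.693147/(4.7×10^-3 s^-1)
= 147.5 s

147.5 s


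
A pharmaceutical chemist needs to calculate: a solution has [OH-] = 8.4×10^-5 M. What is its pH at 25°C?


pOH = -log10([OH-]) = -log10(8.4×10^-5)
= 5 - log10(8.4) = 4.08
pH = 14 - pOH = 14 - 4.08 = 9.92

9.92


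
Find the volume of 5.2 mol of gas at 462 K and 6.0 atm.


PV = nRT  (R = 0.08206 L·atm/(mol·K))
V = nRT/P = 5.2×0.08206×462/6.0
= 32.857 L

32.857 L


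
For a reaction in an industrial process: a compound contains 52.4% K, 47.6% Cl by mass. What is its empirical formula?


Assume 100 g sample. Moles of each element:
  K: 52.4/39.1 = 1.34 mol
  Cl: 47.6/35.45 = 1.343 mol
Divide by smallest (1.34):
  K: 1.34/1.34 = 1.0
  Cl: 1.343/1.34 = 1.0
Empirical formula: KCl

KCl


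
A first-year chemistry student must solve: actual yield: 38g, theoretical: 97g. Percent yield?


% yield = actual/theoretical × 100
= 38/97 × 100
= 39.18%

39.18%


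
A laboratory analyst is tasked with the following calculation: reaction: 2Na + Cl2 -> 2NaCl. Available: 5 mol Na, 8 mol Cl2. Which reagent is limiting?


Mole ratio available / coefficient:
  Na: 5/2 = 2.500
  Cl2: 8/1 = 8.000
Smaller ratio is limiting.

Na


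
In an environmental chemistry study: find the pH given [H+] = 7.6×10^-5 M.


pH = -log10([H+]) = -log10(7.6×10^-5)
= 5 - log10(7.6)
= 5 - 0.88
= 4.12

4.12


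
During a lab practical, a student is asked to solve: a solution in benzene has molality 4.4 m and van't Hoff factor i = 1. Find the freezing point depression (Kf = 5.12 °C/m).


ΔTf = Kf × m × i
= 5.12 × 4.4 × 1
= 22.528 °C

22.528 °C


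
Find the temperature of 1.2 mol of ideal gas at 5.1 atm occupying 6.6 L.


PV = nRT  (R = 0.08206 L·atm/(mol·K))
T = PV/(nR) = 5.1×6.6/(1.2×0.08206)
= 33.66/0.098472
= 341.82 K

341.82 K


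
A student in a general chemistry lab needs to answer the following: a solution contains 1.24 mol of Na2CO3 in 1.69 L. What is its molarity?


M = n/V = 1.24/1.69 = 0.734 mol/L

0.734 M


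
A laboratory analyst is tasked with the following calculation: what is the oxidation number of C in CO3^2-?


x + 3(-2) = -2, so x = +4
Oxidation number: +4

+4


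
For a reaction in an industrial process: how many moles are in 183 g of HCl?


M(HCl) = 36.46 g/mol
n = mass/M = 183/36.46 = 5.0192 mol

5.0192 mol


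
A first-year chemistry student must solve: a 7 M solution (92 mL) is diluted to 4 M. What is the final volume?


C1V1 = C2V2
7 × 92 = 4 × V2
V2 = 644/4 = 161.0 mL

161.0 mL


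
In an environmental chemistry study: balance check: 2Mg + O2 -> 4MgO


Equation: 2Mg + O2 -> 4MgO
Check atoms: Mg: 2≠4, O: 2≠4
Not balanced

No, not balanced


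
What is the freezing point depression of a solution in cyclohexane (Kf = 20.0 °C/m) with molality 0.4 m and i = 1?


ΔTf = Kf × m × i
= 20.0 × 0.4 × 1
= 8.0 °C

8.0 °C


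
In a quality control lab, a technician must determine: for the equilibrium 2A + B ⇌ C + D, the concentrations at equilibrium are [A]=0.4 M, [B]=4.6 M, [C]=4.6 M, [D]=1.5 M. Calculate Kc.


Kc = [C][D]/([A]^2[B])
= (4.6^1 × 1.5^1)/(0.4^2 × 4.6^1)
= 6.9/0.736
= 9.375

9.375


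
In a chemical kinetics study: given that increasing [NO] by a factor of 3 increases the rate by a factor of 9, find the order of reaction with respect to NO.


rate ∝ [NO]^n
3^n = 9 → n = 2
Order in NO: 2

2
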